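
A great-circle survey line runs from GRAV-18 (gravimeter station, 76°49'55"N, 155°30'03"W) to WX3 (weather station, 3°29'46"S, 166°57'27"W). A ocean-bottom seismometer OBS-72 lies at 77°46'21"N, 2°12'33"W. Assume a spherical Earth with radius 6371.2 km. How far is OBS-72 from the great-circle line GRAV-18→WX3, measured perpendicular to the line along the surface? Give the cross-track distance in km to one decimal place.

73.2 km

GRAV-18: φ = +76.83194°, λ = -155.50083°
WX3: φ = -3.49611°, λ = -166.95750°
OBS-72: φ = +77.77250°, λ = -2.20917°
δ₁₃ = central angle GRAV-18→OBS-72 = 0.431077 rad  (haversine)
θ₁₃ = bearing GRAV-18→OBS-72 = 13.168°,  θ₁₂ = bearing GRAV-18→WX3 = 191.593°
dₓₜ = R·arcsin(sin δ₁₃ · sin(θ₁₃ − θ₁₂)) = 6371.2·arcsin(0.41785·sin(-178.425°)) = -73.177 km
|dₓₜ| = 73.177 km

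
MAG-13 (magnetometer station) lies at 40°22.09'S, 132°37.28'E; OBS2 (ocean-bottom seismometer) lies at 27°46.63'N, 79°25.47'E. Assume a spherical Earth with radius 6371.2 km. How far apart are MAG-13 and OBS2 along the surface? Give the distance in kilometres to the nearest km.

9357 km

MAG-13: φ = -40.36817°, λ = +132.62133°
OBS2: φ = +27.77717°, λ = +79.42450°
Δφ = 68.1453°,  Δλ = -53.1968°
a = sin²(Δφ/2) + cos φ₁ cos φ₂ sin²(Δλ/2) = 0.449008
c = 2·arcsin(√a) = 1.468634 rad = 84.1466°
d = R·c = 6371.2 × 1.468634 = 9357.0 km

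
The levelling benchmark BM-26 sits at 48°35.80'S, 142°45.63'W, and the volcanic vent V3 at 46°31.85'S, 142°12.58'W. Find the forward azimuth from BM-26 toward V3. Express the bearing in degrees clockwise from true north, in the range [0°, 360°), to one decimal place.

BM-26: φ = -48.59667°, λ = -142.76050°
V3: φ = -46.53083°, λ = -142.20967°
Δλ = 0.5508°
y = sin Δλ · cos φ₂ = 0.006614
x = cos φ₁ sin φ₂ − sin φ₁ cos φ₂ cos Δλ = 0.036024
θ = atan2(y, x) = 10.4035° → 10.4035° (mod 360°)

10.4°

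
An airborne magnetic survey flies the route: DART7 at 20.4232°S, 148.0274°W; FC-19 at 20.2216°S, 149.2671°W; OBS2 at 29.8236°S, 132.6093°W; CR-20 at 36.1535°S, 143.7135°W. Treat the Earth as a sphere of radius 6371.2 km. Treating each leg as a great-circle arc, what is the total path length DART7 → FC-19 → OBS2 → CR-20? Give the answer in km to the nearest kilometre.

DART7→FC-19: c = 0.020593 rad, d = 131.20 km
FC-19→OBS2: c = 0.311659 rad, d = 1985.64 km
OBS2→CR-20: c = 0.196330 rad, d = 1250.86 km
Total = 131.20 + 1985.64 + 1250.86 = 3367.70 km

3368 km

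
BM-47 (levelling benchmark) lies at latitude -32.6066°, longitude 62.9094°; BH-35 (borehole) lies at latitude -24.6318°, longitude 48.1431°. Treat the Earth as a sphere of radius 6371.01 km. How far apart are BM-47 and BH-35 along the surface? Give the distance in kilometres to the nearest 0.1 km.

Δφ = 7.9748°,  Δλ = -14.7663°
a = sin²(Δφ/2) + cos φ₁ cos φ₂ sin²(Δλ/2) = 0.017480
c = 2·arcsin(√a) = 0.265202 rad = 15.1950°
d = R·c = 6371.01 × 0.265202 = 1689.6 km

1689.6 km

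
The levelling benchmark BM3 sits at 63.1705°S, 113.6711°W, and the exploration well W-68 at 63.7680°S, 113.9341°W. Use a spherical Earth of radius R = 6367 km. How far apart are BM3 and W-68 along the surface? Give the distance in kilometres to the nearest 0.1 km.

67.7 km

Δφ = -0.5975°,  Δλ = -0.2630°
a = sin²(Δφ/2) + cos φ₁ cos φ₂ sin²(Δλ/2) = 0.000028
c = 2·arcsin(√a) = 0.010628 rad = 0.6089°
d = R·c = 6367 × 0.010628 = 67.7 km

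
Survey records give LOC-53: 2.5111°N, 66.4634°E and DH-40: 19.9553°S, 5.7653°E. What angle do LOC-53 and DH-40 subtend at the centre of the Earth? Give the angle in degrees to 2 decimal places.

Δφ = -22.4664°,  Δλ = -60.6981°
a = sin²(Δφ/2) + cos φ₁ cos φ₂ sin²(Δλ/2) = 0.277684
c = 2·arcsin(√a) = 1.110033 rad = 63.6002°

63.60°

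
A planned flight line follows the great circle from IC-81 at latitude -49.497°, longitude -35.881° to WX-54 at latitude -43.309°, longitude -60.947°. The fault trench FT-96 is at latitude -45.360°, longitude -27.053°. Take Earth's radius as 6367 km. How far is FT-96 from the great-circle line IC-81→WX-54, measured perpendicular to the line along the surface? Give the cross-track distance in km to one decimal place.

δ₁₃ = central angle IC-81→FT-96 = 0.126670 rad  (haversine)
θ₁₃ = bearing IC-81→FT-96 = 58.604°,  θ₁₂ = bearing IC-81→WX-54 = 280.238°
dₓₜ = R·arcsin(sin δ₁₃ · sin(θ₁₃ − θ₁₂)) = 6367·arcsin(0.12633·sin(-221.634°)) = 535.019 km
|dₓₜ| = 535.019 km

535.0 km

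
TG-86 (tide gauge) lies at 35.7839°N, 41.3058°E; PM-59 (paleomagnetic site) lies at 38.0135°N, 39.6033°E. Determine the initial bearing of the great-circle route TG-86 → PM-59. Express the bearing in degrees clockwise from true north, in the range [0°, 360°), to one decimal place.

329.1°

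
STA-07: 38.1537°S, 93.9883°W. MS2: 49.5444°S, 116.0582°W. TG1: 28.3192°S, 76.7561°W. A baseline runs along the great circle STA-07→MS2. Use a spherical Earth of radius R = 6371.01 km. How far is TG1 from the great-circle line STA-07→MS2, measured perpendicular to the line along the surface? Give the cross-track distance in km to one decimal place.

449.5 km

δ₁₃ = central angle STA-07→TG1 = 0.303716 rad  (haversine)
θ₁₃ = bearing STA-07→TG1 = 60.693°,  θ₁₂ = bearing STA-07→MS2 = 227.060°
dₓₜ = R·arcsin(sin δ₁₃ · sin(θ₁₃ − θ₁₂)) = 6371.01·arcsin(0.29907·sin(-166.367°)) = -449.463 km
|dₓₜ| = 449.463 km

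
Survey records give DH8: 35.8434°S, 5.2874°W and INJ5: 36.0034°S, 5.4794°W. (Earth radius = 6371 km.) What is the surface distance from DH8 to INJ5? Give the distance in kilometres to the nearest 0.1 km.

Δφ = -0.1600°,  Δλ = -0.1920°
a = sin²(Δφ/2) + cos φ₁ cos φ₂ sin²(Δλ/2) = 0.000004
c = 2·arcsin(√a) = 0.003894 rad = 0.2231°
d = R·c = 6371 × 0.003894 = 24.8 km

24.8 km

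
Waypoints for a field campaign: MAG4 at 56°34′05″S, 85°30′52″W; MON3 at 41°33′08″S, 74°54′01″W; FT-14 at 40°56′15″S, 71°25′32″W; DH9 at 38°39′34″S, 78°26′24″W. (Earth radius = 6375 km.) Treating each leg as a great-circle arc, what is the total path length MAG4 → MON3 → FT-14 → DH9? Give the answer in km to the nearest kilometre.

2786 km

MAG4: φ = -56.56806°, λ = -85.51444°
MON3: φ = -41.55222°, λ = -74.90028°
FT-14: φ = -40.93750°, λ = -71.42556°
DH9: φ = -38.65944°, λ = -78.44000°
MAG4→MON3: c = 0.288050 rad, d = 1836.32 km
MON3→FT-14: c = 0.046841 rad, d = 298.61 km
FT-14→DH9: c = 0.102078 rad, d = 650.75 km
Total = 1836.32 + 298.61 + 650.75 = 2785.67 km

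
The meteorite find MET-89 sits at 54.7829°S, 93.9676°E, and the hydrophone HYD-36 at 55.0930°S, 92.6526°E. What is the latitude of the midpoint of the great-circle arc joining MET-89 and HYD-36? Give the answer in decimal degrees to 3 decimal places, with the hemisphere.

54.940°S

Bx = cos φ₂ cos Δλ = 0.572095,  By = cos φ₂ sin Δλ = -0.013133
φₘ = atan2(sin φ₁ + sin φ₂, √((cos φ₁ + Bx)² + By²)) = -54.93972°
λₘ = λ₁ + atan2(By, cos φ₁ + Bx) = 93.31264°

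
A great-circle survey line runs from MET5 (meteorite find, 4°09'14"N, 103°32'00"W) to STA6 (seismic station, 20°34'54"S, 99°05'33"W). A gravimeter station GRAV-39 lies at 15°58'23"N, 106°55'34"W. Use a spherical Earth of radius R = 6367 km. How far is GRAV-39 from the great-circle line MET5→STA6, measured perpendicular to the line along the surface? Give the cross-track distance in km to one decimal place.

134.1 km

MET5: φ = +4.15389°, λ = -103.53333°
STA6: φ = -20.58167°, λ = -99.09250°
GRAV-39: φ = +15.97306°, λ = -106.92611°
δ₁₃ = central angle MET5→GRAV-39 = 0.214334 rad  (haversine)
θ₁₃ = bearing MET5→GRAV-39 = 344.485°,  θ₁₂ = bearing MET5→STA6 = 170.167°
dₓₜ = R·arcsin(sin δ₁₃ · sin(θ₁₃ − θ₁₂)) = 6367·arcsin(0.21270·sin(174.317°)) = 134.101 km
|dₓₜ| = 134.101 km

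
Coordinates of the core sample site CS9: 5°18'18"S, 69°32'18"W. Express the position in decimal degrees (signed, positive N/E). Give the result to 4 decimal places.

lat: 5.3050° S → -5.3050°
lon: 69.5383° W → -69.5383°

-5.3050°, -69.5383°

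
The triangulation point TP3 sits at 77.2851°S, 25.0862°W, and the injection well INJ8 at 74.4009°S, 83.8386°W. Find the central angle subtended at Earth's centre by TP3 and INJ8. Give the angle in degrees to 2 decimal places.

Δφ = 2.8842°,  Δλ = -58.7524°
a = sin²(Δφ/2) + cos φ₁ cos φ₂ sin²(Δλ/2) = 0.014875
c = 2·arcsin(√a) = 0.244538 rad = 14.0110°

14.01°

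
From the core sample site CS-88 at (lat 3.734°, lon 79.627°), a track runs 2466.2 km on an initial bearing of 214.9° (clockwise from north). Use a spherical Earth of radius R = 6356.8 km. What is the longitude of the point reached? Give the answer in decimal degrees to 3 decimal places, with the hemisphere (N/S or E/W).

66.712°E

δ = d/R = 2466.2/6356.8 = 0.387962 rad
φ₂ = arcsin(sin φ₁ cos δ + cos φ₁ sin δ cos θ)
   = arcsin(0.06512·0.92568 + 0.99788·0.37830·-0.82015) = -14.43744°
λ₂ = λ₁ + atan2(sin θ sin δ cos φ₁, cos δ − sin φ₁ sin φ₂) = 66.71215°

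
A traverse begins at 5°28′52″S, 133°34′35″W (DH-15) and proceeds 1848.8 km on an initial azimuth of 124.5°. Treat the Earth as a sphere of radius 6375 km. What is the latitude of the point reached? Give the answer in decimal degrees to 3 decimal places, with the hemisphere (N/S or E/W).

DH-15: φ = -5.48111°, λ = -133.57639°
δ = d/R = 1848.8/6375 = 0.290008 rad
φ₂ = arcsin(sin φ₁ cos δ + cos φ₁ sin δ cos θ)
   = arcsin(-0.09552·0.95824 + 0.99543·0.28596·-0.56641) = -14.64076°
λ₂ = λ₁ + atan2(sin θ sin δ cos φ₁, cos δ − sin φ₁ sin φ₂) = -119.47870°

14.641°S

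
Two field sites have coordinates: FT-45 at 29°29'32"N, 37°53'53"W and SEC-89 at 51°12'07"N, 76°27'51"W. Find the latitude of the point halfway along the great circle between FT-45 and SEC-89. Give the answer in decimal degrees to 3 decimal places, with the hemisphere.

41.940°N

FT-45: φ = +29.49222°, λ = -37.89806°
SEC-89: φ = +51.20194°, λ = -76.46417°
Bx = cos φ₂ cos Δλ = 0.489914,  By = cos φ₂ sin Δλ = -0.390619
φₘ = atan2(sin φ₁ + sin φ₂, √((cos φ₁ + Bx)² + By²)) = 41.93991°
λₘ = λ₁ + atan2(By, cos φ₁ + Bx) = -53.91941°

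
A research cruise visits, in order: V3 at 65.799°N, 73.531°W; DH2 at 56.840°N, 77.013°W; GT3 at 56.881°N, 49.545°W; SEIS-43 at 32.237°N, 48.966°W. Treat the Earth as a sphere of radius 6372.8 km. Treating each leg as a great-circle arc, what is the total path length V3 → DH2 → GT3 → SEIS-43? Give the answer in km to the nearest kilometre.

5414 km

V3→DH2: c = 0.159000 rad, d = 1013.28 km
DH2→GT3: c = 0.260315 rad, d = 1658.93 km
GT3→SEIS-43: c = 0.430176 rad, d = 2741.42 km
Total = 1013.28 + 1658.93 + 2741.42 = 5413.63 km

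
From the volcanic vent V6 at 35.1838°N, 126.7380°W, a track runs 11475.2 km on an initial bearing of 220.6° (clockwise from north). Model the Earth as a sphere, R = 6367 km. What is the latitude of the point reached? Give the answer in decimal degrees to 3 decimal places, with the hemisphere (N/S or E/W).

δ = d/R = 11475.2/6367 = 1.802293 rad
φ₂ = arcsin(sin φ₁ cos δ + cos φ₁ sin δ cos θ)
   = arcsin(0.57620·-0.22943 + 0.81731·0.97332·-0.75927) = -47.40913°
λ₂ = λ₁ + atan2(sin θ sin δ cos φ₁, cos δ − sin φ₁ sin φ₂) = 163.87936°

47.409°S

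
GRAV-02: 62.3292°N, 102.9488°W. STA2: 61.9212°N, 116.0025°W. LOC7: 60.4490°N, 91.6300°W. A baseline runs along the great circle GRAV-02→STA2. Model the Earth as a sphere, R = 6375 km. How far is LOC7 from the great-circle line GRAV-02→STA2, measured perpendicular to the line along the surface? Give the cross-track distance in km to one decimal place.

δ₁₃ = central angle GRAV-02→LOC7 = 0.099972 rad  (haversine)
θ₁₃ = bearing GRAV-02→LOC7 = 104.100°,  θ₁₂ = bearing GRAV-02→STA2 = 271.967°
dₓₜ = R·arcsin(sin δ₁₃ · sin(θ₁₃ − θ₁₂)) = 6375·arcsin(0.09981·sin(-167.867°)) = -133.742 km
|dₓₜ| = 133.742 km

133.7 km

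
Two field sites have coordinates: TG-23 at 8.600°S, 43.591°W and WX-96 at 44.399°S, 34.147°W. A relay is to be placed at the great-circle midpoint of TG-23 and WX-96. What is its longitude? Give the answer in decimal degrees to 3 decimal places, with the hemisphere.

39.631°W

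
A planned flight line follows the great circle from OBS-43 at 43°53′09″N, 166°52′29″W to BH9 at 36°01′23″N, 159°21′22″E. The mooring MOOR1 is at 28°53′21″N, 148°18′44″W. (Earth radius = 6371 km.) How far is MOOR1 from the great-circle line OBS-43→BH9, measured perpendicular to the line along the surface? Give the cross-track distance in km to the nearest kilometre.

OBS-43: φ = +43.88583°, λ = -166.87472°
BH9: φ = +36.02306°, λ = +159.35611°
MOOR1: φ = +28.88917°, λ = -148.31222°
δ₁₃ = central angle OBS-43→MOOR1 = 0.367822 rad  (haversine)
θ₁₃ = bearing OBS-43→MOOR1 = 129.183°,  θ₁₂ = bearing OBS-43→BH9 = 264.636°
dₓₜ = R·arcsin(sin δ₁₃ · sin(θ₁₃ − θ₁₂)) = 6371·arcsin(0.35958·sin(-135.453°)) = -1624.611 km
|dₓₜ| = 1624.611 km

1625 km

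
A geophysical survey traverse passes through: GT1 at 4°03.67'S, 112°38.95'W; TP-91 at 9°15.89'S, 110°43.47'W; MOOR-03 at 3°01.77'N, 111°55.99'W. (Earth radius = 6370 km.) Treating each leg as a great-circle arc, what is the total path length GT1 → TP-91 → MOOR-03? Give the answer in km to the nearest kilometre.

1990 km

GT1: φ = -4.06117°, λ = -112.64917°
TP-91: φ = -9.26483°, λ = -110.72450°
MOOR-03: φ = +3.02950°, λ = -111.93317°
GT1→TP-91: c = 0.096752 rad, d = 616.31 km
TP-91→MOOR-03: c = 0.215604 rad, d = 1373.40 km
Total = 616.31 + 1373.40 = 1989.71 km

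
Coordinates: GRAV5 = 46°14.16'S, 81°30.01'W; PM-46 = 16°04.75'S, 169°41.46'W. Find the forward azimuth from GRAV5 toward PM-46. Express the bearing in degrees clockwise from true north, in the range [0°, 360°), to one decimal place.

260.0°

GRAV5: φ = -46.23600°, λ = -81.50017°
PM-46: φ = -16.07917°, λ = -169.69100°
Δλ = -88.1908°
y = sin Δλ · cos φ₂ = -0.960401
x = cos φ₁ sin φ₂ − sin φ₁ cos φ₂ cos Δλ = -0.169666
θ = atan2(y, x) = -100.0186° → 259.9814° (mod 360°)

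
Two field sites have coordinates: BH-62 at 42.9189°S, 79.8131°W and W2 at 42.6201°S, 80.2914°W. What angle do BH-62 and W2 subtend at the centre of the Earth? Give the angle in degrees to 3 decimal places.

0.461°

Δφ = 0.2988°,  Δλ = -0.4783°
a = sin²(Δφ/2) + cos φ₁ cos φ₂ sin²(Δλ/2) = 0.000016
c = 2·arcsin(√a) = 0.008047 rad = 0.4610°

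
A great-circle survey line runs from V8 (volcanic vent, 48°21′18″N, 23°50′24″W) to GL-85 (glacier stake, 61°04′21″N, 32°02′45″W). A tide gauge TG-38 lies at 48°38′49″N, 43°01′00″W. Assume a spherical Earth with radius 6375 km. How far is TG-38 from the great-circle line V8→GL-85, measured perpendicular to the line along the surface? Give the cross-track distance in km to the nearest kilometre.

V8: φ = +48.35500°, λ = -23.84000°
GL-85: φ = +61.07250°, λ = -32.04583°
TG-38: φ = +48.64694°, λ = -43.01667°
δ₁₃ = central angle V8→TG-38 = 0.221246 rad  (haversine)
θ₁₃ = bearing V8→TG-38 = 278.515°,  θ₁₂ = bearing V8→GL-85 = 342.859°
dₓₜ = R·arcsin(sin δ₁₃ · sin(θ₁₃ − θ₁₂)) = 6375·arcsin(0.21945·sin(-64.344°)) = -1269.419 km
|dₓₜ| = 1269.419 km

1269 km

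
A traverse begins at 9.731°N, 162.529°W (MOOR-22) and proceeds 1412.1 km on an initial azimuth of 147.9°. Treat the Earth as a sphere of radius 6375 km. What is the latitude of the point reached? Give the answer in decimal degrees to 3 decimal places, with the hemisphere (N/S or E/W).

1.062°S

δ = d/R = 1412.1/6375 = 0.221506 rad
φ₂ = arcsin(sin φ₁ cos δ + cos φ₁ sin δ cos θ)
   = arcsin(0.16902·0.97557 + 0.98561·0.21970·-0.84712) = -1.06238°
λ₂ = λ₁ + atan2(sin θ sin δ cos φ₁, cos δ − sin φ₁ sin φ₂) = -155.82340°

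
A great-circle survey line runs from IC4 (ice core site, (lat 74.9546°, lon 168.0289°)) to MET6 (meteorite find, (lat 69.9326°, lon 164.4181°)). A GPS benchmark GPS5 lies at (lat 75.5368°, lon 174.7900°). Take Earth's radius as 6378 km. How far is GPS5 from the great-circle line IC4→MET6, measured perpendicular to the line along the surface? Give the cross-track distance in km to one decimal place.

163.8 km

δ₁₃ = central angle IC4→GPS5 = 0.031703 rad  (haversine)
θ₁₃ = bearing IC4→GPS5 = 68.070°,  θ₁₂ = bearing IC4→MET6 = 193.968°
dₓₜ = R·arcsin(sin δ₁₃ · sin(θ₁₃ − θ₁₂)) = 6378·arcsin(0.03170·sin(-125.898°)) = -163.786 km
|dₓₜ| = 163.786 km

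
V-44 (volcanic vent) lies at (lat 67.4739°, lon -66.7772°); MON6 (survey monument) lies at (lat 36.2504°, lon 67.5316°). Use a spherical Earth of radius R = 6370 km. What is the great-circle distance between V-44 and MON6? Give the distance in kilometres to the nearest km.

Δφ = -31.2235°,  Δλ = 134.3088°
a = sin²(Δφ/2) + cos φ₁ cos φ₂ sin²(Δλ/2) = 0.334804
c = 2·arcsin(√a) = 1.234078 rad = 70.7075°
d = R·c = 6370 × 1.234078 = 7861.1 km

7861 km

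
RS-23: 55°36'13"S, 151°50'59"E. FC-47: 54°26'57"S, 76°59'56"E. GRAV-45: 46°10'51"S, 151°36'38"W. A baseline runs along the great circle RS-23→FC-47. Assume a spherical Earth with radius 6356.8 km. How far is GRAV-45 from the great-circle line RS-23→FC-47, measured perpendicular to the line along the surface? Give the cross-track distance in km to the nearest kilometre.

RS-23: φ = -55.60361°, λ = +151.84972°
FC-47: φ = -54.44917°, λ = +76.99889°
GRAV-45: φ = -46.18083°, λ = -151.61056°
δ₁₃ = central angle RS-23→GRAV-45 = 0.624892 rad  (haversine)
θ₁₃ = bearing RS-23→GRAV-45 = 99.108°,  θ₁₂ = bearing RS-23→FC-47 = 239.224°
dₓₜ = R·arcsin(sin δ₁₃ · sin(θ₁₃ − θ₁₂)) = 6356.8·arcsin(0.58501·sin(-140.116°)) = -2444.398 km
|dₓₜ| = 2444.398 km

2444 km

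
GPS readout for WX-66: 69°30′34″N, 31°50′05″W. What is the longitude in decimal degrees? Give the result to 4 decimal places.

31° + 50′/60 + 5″/3600 = 31 + 0.83333 + 0.00139 = 31.8347°

31.8347°W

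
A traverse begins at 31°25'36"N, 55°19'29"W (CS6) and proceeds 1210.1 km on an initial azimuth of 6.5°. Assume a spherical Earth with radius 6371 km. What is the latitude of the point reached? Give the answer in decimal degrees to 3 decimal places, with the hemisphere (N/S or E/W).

42.229°N

CS6: φ = +31.42667°, λ = -55.32472°
δ = d/R = 1210.1/6371 = 0.189939 rad
φ₂ = arcsin(sin φ₁ cos δ + cos φ₁ sin δ cos θ)
   = arcsin(0.52141·0.98202 + 0.85331·0.18880·0.99357) = 42.22917°
λ₂ = λ₁ + atan2(sin θ sin δ cos φ₁, cos δ − sin φ₁ sin φ₂) = -53.67071°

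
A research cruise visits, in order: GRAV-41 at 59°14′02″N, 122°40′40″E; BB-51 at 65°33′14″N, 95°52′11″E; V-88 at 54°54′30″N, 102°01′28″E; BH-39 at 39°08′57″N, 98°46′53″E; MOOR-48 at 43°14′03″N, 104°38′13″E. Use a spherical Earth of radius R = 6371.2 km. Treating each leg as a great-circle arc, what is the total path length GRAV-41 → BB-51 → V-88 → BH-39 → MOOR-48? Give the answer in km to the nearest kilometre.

GRAV-41: φ = +59.23389°, λ = +122.67778°
BB-51: φ = +65.55389°, λ = +95.86972°
V-88: φ = +54.90833°, λ = +102.02444°
BH-39: φ = +39.14917°, λ = +98.78139°
MOOR-48: φ = +43.23417°, λ = +104.63694°
GRAV-41→BB-51: c = 0.240704 rad, d = 1533.57 km
BB-51→V-88: c = 0.193082 rad, d = 1230.17 km
V-88→BH-39: c = 0.277666 rad, d = 1769.07 km
BH-39→MOOR-48: c = 0.104820 rad, d = 667.83 km
Total = 1533.57 + 1230.17 + 1769.07 + 667.83 = 5200.63 km

5201 km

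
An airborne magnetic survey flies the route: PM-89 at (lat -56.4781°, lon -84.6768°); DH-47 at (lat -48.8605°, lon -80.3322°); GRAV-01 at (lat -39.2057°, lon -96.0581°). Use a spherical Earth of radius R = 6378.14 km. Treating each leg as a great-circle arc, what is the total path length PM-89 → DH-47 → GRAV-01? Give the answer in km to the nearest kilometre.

2546 km

PM-89→DH-47: c = 0.140609 rad, d = 896.82 km
DH-47→GRAV-01: c = 0.258579 rad, d = 1649.25 km
Total = 896.82 + 1649.25 = 2546.08 km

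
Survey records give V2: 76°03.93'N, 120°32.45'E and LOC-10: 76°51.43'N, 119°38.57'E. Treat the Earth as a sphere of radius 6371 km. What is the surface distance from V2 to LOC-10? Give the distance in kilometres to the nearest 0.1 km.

V2: φ = +76.06550°, λ = +120.54083°
LOC-10: φ = +76.85717°, λ = +119.64283°
Δφ = 0.7917°,  Δλ = -0.8980°
a = sin²(Δφ/2) + cos φ₁ cos φ₂ sin²(Δλ/2) = 0.000051
c = 2·arcsin(√a) = 0.014296 rad = 0.8191°
d = R·c = 6371 × 0.014296 = 91.1 km

91.1 km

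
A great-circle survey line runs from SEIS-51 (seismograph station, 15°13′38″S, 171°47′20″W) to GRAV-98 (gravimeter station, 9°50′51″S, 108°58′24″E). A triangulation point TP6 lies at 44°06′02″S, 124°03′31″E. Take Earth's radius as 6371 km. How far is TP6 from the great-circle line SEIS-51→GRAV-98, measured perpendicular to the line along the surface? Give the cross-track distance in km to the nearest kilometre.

SEIS-51: φ = -15.22722°, λ = -171.78889°
GRAV-98: φ = -9.84750°, λ = +108.97333°
TP6: φ = -44.10056°, λ = +124.05861°
δ₁₃ = central angle SEIS-51→TP6 = 1.064578 rad  (haversine)
θ₁₃ = bearing SEIS-51→TP6 = 227.642°,  θ₁₂ = bearing SEIS-51→GRAV-98 = 263.125°
dₓₜ = R·arcsin(sin δ₁₃ · sin(θ₁₃ − θ₁₂)) = 6371·arcsin(0.87458·sin(-35.483°)) = -3392.357 km
|dₓₜ| = 3392.357 km

3392 km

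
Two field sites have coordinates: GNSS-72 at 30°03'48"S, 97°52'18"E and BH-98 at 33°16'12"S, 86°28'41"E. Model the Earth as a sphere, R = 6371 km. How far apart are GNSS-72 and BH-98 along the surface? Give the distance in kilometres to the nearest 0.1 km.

GNSS-72: φ = -30.06333°, λ = +97.87167°
BH-98: φ = -33.27000°, λ = +86.47806°
Δφ = -3.2067°,  Δλ = -11.3936°
a = sin²(Δφ/2) + cos φ₁ cos φ₂ sin²(Δλ/2) = 0.007913
c = 2·arcsin(√a) = 0.178145 rad = 10.2070°
d = R·c = 6371 × 0.178145 = 1135.0 km

1135.0 km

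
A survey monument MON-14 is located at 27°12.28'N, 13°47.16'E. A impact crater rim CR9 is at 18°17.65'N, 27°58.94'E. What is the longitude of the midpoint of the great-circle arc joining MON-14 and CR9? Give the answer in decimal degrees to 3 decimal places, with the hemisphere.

21.117°E

MON-14: φ = +27.20467°, λ = +13.78600°
CR9: φ = +18.29417°, λ = +27.98233°
Bx = cos φ₂ cos Δλ = 0.920462,  By = cos φ₂ sin Δλ = 0.232850
φₘ = atan2(sin φ₁ + sin φ₂, √((cos φ₁ + Bx)² + By²)) = 22.90687°
λₘ = λ₁ + atan2(By, cos φ₁ + Bx) = 21.11727°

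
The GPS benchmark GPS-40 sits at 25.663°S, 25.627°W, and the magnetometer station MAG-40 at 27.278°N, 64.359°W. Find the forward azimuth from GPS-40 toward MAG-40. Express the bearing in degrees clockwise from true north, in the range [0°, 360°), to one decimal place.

Δλ = -38.7320°
y = sin Δλ · cos φ₂ = -0.556099
x = cos φ₁ sin φ₂ − sin φ₁ cos φ₂ cos Δλ = 0.713365
θ = atan2(y, x) = -37.9379° → 322.0621° (mod 360°)

322.1°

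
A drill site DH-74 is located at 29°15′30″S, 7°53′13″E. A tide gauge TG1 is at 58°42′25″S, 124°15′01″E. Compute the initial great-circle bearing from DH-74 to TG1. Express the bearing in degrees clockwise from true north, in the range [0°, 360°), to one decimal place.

151.5°

DH-74: φ = -29.25833°, λ = +7.88694°
TG1: φ = -58.70694°, λ = +124.25028°
Δλ = 116.3633°
y = sin Δλ · cos φ₂ = 0.465394
x = cos φ₁ sin φ₂ − sin φ₁ cos φ₂ cos Δλ = -0.858237
θ = atan2(y, x) = 151.5305° → 151.5305° (mod 360°)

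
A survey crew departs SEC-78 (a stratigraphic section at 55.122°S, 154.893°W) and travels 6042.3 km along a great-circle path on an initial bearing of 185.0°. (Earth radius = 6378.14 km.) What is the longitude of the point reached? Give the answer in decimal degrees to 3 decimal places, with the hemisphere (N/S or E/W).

δ = d/R = 6042.3/6378.14 = 0.947345 rad
φ₂ = arcsin(sin φ₁ cos δ + cos φ₁ sin δ cos θ)
   = arcsin(-0.82037·0.58384 + 0.57183·0.81187·-0.99619) = -70.29667°
λ₂ = λ₁ + atan2(sin θ sin δ cos φ₁, cos δ − sin φ₁ sin φ₂) = 37.22196°

37.222°E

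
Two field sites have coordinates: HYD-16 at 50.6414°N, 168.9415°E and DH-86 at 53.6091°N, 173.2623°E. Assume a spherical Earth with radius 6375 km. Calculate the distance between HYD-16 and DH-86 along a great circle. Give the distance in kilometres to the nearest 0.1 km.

442.7 km

Δφ = 2.9677°,  Δλ = 4.3208°
a = sin²(Δφ/2) + cos φ₁ cos φ₂ sin²(Δλ/2) = 0.001205
c = 2·arcsin(√a) = 0.069447 rad = 3.9790°
d = R·c = 6375 × 0.069447 = 442.7 km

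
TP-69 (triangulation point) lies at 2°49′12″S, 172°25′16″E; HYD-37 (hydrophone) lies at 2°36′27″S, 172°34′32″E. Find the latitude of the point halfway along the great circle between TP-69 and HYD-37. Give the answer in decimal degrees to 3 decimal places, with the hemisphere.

TP-69: φ = -2.82000°, λ = +172.42111°
HYD-37: φ = -2.60750°, λ = +172.57556°
Bx = cos φ₂ cos Δλ = 0.998961,  By = cos φ₂ sin Δλ = 0.002693
φₘ = atan2(sin φ₁ + sin φ₂, √((cos φ₁ + Bx)² + By²)) = -2.71375°
λₘ = λ₁ + atan2(By, cos φ₁ + Bx) = 172.49834°

2.714°S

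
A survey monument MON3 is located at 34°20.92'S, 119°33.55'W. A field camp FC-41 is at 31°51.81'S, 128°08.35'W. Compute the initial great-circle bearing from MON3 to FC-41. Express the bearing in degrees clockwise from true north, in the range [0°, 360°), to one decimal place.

286.7°

MON3: φ = -34.34867°, λ = -119.55917°
FC-41: φ = -31.86350°, λ = -128.13917°
Δλ = -8.5800°
y = sin Δλ · cos φ₂ = -0.126708
x = cos φ₁ sin φ₂ − sin φ₁ cos φ₂ cos Δλ = 0.037998
θ = atan2(y, x) = -73.3069° → 286.6931° (mod 360°)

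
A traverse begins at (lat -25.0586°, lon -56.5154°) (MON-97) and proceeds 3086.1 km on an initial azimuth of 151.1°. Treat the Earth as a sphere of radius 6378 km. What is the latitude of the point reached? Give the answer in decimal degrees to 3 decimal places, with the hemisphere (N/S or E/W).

δ = d/R = 3086.1/6378 = 0.483866 rad
φ₂ = arcsin(sin φ₁ cos δ + cos φ₁ sin δ cos θ)
   = arcsin(-0.42354·0.88520 + 0.90588·0.46521·-0.87546) = -48.06124°
λ₂ = λ₁ + atan2(sin θ sin δ cos φ₁, cos δ − sin φ₁ sin φ₂) = -36.85796°

48.061°S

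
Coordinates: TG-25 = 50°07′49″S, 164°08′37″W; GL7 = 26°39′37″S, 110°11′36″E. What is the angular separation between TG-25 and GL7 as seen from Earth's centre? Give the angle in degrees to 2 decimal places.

67.19°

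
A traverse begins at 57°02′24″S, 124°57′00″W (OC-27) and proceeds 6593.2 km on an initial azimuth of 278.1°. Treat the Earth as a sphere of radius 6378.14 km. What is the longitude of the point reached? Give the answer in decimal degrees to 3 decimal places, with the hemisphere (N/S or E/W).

OC-27: φ = -57.04000°, λ = -124.95000°
δ = d/R = 6593.2/6378.14 = 1.033718 rad
φ₂ = arcsin(sin φ₁ cos δ + cos φ₁ sin δ cos θ)
   = arcsin(-0.83905·0.51163 + 0.54405·0.85921·0.14090) = -21.31016°
λ₂ = λ₁ + atan2(sin θ sin δ cos φ₁, cos δ − sin φ₁ sin φ₂) = 169.11763°

169.118°E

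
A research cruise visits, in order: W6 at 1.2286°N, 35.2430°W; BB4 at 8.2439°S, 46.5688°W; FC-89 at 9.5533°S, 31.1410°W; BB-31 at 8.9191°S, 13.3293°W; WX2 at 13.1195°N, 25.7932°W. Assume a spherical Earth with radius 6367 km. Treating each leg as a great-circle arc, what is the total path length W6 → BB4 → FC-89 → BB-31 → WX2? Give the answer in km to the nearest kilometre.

W6→BB4: c = 0.257237 rad, d = 1637.83 km
BB4→FC-89: c = 0.266979 rad, d = 1699.86 km
FC-89→BB-31: c = 0.307008 rad, d = 1954.72 km
BB-31→WX2: c = 0.441162 rad, d = 2808.88 km
Total = 1637.83 + 1699.86 + 1954.72 + 2808.88 = 8101.28 km

8101 km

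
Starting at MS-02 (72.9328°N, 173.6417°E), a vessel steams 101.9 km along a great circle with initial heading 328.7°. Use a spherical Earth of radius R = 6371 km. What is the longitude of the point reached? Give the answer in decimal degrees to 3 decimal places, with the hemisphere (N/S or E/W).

δ = d/R = 101.9/6371 = 0.015994 rad
φ₂ = arcsin(sin φ₁ cos δ + cos φ₁ sin δ cos θ)
   = arcsin(0.95596·0.99987 + 0.29349·0.01599·0.85446) = 73.70908°
λ₂ = λ₁ + atan2(sin θ sin δ cos φ₁, cos δ − sin φ₁ sin φ₂) = 171.94432°

171.944°E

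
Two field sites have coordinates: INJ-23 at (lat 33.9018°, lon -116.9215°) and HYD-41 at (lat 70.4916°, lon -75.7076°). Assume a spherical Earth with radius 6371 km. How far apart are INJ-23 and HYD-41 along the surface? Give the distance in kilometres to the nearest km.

Δφ = 36.5898°,  Δλ = 41.2139°
a = sin²(Δφ/2) + cos φ₁ cos φ₂ sin²(Δλ/2) = 0.132872
c = 2·arcsin(√a) = 0.746227 rad = 42.7557°
d = R·c = 6371 × 0.746227 = 4754.2 km

4754 km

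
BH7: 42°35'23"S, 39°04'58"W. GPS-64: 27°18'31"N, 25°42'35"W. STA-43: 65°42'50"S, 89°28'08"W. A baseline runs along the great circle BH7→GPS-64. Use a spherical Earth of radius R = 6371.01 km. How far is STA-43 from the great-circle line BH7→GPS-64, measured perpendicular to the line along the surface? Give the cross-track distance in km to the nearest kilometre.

BH7: φ = -42.58972°, λ = -39.08278°
GPS-64: φ = +27.30861°, λ = -25.70972°
STA-43: φ = -65.71389°, λ = -89.46889°
δ₁₃ = central angle BH7→STA-43 = 0.626774 rad  (haversine)
θ₁₃ = bearing BH7→STA-43 = 212.697°,  θ₁₂ = bearing BH7→GPS-64 = 12.555°
dₓₜ = R·arcsin(sin δ₁₃ · sin(θ₁₃ − θ₁₂)) = 6371.01·arcsin(0.58654·sin(200.141°)) = -1295.646 km
|dₓₜ| = 1295.646 km

1296 km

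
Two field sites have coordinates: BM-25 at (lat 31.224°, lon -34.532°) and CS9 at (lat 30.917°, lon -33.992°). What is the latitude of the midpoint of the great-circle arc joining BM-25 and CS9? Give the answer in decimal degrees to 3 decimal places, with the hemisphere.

31.071°N

Bx = cos φ₂ cos Δλ = 0.857874,  By = cos φ₂ sin Δλ = 0.008086
φₘ = atan2(sin φ₁ + sin φ₂, √((cos φ₁ + Bx)² + By²)) = 31.07078°
λₘ = λ₁ + atan2(By, cos φ₁ + Bx) = -34.26156°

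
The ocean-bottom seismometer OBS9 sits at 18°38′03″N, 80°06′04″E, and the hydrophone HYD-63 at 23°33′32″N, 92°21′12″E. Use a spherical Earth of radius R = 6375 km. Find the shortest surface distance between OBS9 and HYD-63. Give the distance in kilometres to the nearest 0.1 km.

1384.1 km

OBS9: φ = +18.63417°, λ = +80.10111°
HYD-63: φ = +23.55889°, λ = +92.35333°
Δφ = 4.9247°,  Δλ = 12.2522°
a = sin²(Δφ/2) + cos φ₁ cos φ₂ sin²(Δλ/2) = 0.011738
c = 2·arcsin(√a) = 0.217109 rad = 12.4394°
d = R·c = 6375 × 0.217109 = 1384.1 km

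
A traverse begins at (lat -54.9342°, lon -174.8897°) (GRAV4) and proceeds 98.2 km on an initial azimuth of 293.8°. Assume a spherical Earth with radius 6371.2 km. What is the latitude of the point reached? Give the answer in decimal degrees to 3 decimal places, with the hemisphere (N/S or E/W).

δ = d/R = 98.2/6371.2 = 0.015413 rad
φ₂ = arcsin(sin φ₁ cos δ + cos φ₁ sin δ cos θ)
   = arcsin(-0.81849·0.99988 + 0.57452·0.01541·0.40355) = -54.56979°
λ₂ = λ₁ + atan2(sin θ sin δ cos φ₁, cos δ − sin φ₁ sin φ₂) = -176.28359°

54.570°S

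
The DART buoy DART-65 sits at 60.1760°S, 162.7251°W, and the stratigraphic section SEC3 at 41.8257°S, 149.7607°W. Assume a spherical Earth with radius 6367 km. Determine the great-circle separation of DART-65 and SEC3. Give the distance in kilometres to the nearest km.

Δφ = 18.3503°,  Δλ = 12.9644°
a = sin²(Δφ/2) + cos φ₁ cos φ₂ sin²(Δλ/2) = 0.030149
c = 2·arcsin(√a) = 0.349037 rad = 19.9983°
d = R·c = 6367 × 0.349037 = 2222.3 km

2222 km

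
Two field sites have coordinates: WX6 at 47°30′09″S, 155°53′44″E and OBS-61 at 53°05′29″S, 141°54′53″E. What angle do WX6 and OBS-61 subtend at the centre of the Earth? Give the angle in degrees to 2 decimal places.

WX6: φ = -47.50250°, λ = +155.89556°
OBS-61: φ = -53.09139°, λ = +141.91472°
Δφ = -5.5889°,  Δλ = -13.9808°
a = sin²(Δφ/2) + cos φ₁ cos φ₂ sin²(Δλ/2) = 0.008386
c = 2·arcsin(√a) = 0.183407 rad = 10.5084°

10.51°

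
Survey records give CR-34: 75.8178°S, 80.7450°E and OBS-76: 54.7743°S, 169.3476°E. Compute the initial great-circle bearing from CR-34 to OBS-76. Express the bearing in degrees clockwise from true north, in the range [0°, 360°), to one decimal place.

107.9°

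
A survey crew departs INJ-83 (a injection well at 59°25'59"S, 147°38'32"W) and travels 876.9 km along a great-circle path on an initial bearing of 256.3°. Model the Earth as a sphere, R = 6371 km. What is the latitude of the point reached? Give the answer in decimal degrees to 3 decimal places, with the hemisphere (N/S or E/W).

INJ-83: φ = -59.43306°, λ = -147.64222°
δ = d/R = 876.9/6371 = 0.137639 rad
φ₂ = arcsin(sin φ₁ cos δ + cos φ₁ sin δ cos θ)
   = arcsin(-0.86104·0.99054 + 0.50854·0.13721·-0.23684) = -60.39106°
λ₂ = λ₁ + atan2(sin θ sin δ cos φ₁, cos δ − sin φ₁ sin φ₂) = -163.29452°

60.391°S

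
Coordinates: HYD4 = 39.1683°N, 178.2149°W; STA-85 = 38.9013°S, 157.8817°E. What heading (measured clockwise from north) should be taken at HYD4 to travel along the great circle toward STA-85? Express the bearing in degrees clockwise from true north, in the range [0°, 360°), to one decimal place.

Δλ = -23.9034°
y = sin Δλ · cos φ₂ = -0.315335
x = cos φ₁ sin φ₂ − sin φ₁ cos φ₂ cos Δλ = -0.936241
θ = atan2(y, x) = -161.3860° → 198.6140° (mod 360°)

198.6°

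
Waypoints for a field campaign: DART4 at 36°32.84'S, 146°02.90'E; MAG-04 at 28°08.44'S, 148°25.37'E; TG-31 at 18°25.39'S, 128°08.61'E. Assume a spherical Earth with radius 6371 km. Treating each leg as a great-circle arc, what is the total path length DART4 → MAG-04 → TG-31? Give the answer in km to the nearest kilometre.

3292 km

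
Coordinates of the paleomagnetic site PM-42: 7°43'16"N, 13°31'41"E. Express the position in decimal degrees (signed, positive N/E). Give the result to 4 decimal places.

+7.7211°, +13.5281°

lat: 7.7211° N → +7.7211°
lon: 13.5281° E → +13.5281°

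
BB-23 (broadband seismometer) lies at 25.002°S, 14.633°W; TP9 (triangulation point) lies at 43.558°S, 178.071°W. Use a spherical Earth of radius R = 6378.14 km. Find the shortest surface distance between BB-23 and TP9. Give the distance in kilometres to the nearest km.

Δφ = -18.5560°,  Δλ = -163.4380°
a = sin²(Δφ/2) + cos φ₁ cos φ₂ sin²(Δλ/2) = 0.669139
c = 2·arcsin(√a) = 1.915883 rad = 109.7720°
d = R·c = 6378.14 × 1.915883 = 12219.8 km

12220 km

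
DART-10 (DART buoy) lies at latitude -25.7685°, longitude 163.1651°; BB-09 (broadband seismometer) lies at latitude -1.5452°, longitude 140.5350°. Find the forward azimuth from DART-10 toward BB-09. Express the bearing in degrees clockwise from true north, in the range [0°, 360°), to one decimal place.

Δλ = -22.6301°
y = sin Δλ · cos φ₂ = -0.384640
x = cos φ₁ sin φ₂ − sin φ₁ cos φ₂ cos Δλ = 0.376835
θ = atan2(y, x) = -45.5873° → 314.4127° (mod 360°)

314.4°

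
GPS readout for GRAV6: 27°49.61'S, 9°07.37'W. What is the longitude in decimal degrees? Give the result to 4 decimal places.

9° + 7.37′/60 = 9 + 0.12283 = 9.1228°

9.1228°W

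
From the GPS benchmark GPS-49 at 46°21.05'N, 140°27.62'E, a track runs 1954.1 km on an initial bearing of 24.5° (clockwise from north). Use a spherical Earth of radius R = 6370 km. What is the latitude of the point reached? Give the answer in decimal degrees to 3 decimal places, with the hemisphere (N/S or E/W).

61.578°N

GPS-49: φ = +46.35083°, λ = +140.46033°
δ = d/R = 1954.1/6370 = 0.306766 rad
φ₂ = arcsin(sin φ₁ cos δ + cos φ₁ sin δ cos θ)
   = arcsin(0.72358·0.95332 + 0.69024·0.30198·0.90996) = 61.57840°
λ₂ = λ₁ + atan2(sin θ sin δ cos φ₁, cos δ − sin φ₁ sin φ₂) = 155.71491°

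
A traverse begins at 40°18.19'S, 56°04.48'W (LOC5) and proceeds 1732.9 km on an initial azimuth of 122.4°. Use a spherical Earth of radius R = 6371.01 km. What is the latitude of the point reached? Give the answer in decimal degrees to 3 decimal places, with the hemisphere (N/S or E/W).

47.125°S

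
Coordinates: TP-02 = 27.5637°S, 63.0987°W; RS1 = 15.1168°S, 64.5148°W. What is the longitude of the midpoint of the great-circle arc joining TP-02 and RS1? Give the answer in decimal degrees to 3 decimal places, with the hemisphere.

Bx = cos φ₂ cos Δλ = 0.965101,  By = cos φ₂ sin Δλ = -0.023858
φₘ = atan2(sin φ₁ + sin φ₂, √((cos φ₁ + Bx)² + By²)) = -21.34173°
λₘ = λ₁ + atan2(By, cos φ₁ + Bx) = -63.83692°

63.837°W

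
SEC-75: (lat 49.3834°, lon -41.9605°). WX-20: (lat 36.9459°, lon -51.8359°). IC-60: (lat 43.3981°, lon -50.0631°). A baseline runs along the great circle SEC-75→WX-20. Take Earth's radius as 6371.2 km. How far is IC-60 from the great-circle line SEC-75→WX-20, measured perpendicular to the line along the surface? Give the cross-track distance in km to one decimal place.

195.4 km

δ₁₃ = central angle SEC-75→IC-60 = 0.142762 rad  (haversine)
θ₁₃ = bearing SEC-75→IC-60 = 226.038°,  θ₁₂ = bearing SEC-75→WX-20 = 213.590°
dₓₜ = R·arcsin(sin δ₁₃ · sin(θ₁₃ − θ₁₂)) = 6371.2·arcsin(0.14228·sin(12.448°)) = 195.426 km
|dₓₜ| = 195.426 km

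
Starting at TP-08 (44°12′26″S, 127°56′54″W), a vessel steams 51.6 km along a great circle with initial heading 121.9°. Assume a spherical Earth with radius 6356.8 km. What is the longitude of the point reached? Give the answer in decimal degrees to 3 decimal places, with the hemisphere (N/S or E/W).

127.395°W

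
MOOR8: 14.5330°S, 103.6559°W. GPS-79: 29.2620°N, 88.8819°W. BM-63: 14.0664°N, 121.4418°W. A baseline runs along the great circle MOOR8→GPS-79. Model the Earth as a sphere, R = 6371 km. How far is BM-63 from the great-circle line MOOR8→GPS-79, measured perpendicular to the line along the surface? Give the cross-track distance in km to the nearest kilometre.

δ₁₃ = central angle MOOR8→BM-63 = 0.586091 rad  (haversine)
θ₁₃ = bearing MOOR8→BM-63 = 327.608°,  θ₁₂ = bearing MOOR8→GPS-79 = 17.996°
dₓₜ = R·arcsin(sin δ₁₃ · sin(θ₁₃ − θ₁₂)) = 6371·arcsin(0.55311·sin(309.612°)) = -2804.379 km
|dₓₜ| = 2804.379 km

2804 km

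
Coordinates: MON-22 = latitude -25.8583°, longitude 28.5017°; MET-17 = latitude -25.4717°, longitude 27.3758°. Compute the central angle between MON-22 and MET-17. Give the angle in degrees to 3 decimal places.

Δφ = 0.3866°,  Δλ = -1.1259°
a = sin²(Δφ/2) + cos φ₁ cos φ₂ sin²(Δλ/2) = 0.000090
c = 2·arcsin(√a) = 0.018954 rad = 1.0860°

1.086°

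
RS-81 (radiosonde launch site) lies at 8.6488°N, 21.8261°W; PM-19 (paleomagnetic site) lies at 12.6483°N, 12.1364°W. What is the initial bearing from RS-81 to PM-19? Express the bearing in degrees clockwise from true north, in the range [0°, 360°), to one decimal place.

66.4°

Δλ = 9.6897°
y = sin Δλ · cos φ₂ = 0.164228
x = cos φ₁ sin φ₂ − sin φ₁ cos φ₂ cos Δλ = 0.071841
θ = atan2(y, x) = 66.3731° → 66.3731° (mod 360°)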